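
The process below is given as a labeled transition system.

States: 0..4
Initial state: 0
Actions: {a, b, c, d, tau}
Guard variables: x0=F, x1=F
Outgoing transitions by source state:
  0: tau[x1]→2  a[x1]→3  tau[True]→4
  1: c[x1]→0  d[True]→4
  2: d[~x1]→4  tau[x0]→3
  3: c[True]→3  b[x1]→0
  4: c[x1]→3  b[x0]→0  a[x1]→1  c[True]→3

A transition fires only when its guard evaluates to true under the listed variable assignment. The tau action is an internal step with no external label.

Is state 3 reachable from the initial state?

5 transition(s) survive guard evaluation.
L0 = {0}
L1 = {4}  cumulative {0,4}
L2 = {3}  cumulative {0,3,4}
Reach set: {0,3,4}
witness 3: tau·c

Answer: REACHABLE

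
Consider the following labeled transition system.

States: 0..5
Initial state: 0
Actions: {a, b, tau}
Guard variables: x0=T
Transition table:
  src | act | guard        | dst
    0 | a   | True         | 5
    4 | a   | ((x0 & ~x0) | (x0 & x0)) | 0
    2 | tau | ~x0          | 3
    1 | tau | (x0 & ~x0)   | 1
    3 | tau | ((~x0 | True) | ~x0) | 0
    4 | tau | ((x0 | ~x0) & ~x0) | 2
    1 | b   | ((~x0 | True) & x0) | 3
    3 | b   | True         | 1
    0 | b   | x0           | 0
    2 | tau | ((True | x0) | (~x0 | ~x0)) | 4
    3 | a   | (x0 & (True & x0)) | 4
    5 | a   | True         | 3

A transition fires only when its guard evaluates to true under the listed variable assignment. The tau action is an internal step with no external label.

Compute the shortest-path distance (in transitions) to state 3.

Answer: 2

Working:
Breadth-first toward 3:
  L0 = {0}
  L1 = {5}
  L2 = {3}
3 enters at depth 2; path a·a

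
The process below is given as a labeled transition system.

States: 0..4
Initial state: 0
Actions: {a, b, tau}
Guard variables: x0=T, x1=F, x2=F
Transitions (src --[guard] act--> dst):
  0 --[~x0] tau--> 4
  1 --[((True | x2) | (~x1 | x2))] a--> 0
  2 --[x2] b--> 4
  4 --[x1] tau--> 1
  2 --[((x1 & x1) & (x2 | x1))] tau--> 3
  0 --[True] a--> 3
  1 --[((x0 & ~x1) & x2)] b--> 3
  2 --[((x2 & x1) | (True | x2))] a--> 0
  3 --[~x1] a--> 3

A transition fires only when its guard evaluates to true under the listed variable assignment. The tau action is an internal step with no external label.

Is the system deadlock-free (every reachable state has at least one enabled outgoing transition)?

Reachable = {0,3}
  0: a→3  [1 out]
  3: a→3  [1 out]

Answer: DEADLOCK-FREE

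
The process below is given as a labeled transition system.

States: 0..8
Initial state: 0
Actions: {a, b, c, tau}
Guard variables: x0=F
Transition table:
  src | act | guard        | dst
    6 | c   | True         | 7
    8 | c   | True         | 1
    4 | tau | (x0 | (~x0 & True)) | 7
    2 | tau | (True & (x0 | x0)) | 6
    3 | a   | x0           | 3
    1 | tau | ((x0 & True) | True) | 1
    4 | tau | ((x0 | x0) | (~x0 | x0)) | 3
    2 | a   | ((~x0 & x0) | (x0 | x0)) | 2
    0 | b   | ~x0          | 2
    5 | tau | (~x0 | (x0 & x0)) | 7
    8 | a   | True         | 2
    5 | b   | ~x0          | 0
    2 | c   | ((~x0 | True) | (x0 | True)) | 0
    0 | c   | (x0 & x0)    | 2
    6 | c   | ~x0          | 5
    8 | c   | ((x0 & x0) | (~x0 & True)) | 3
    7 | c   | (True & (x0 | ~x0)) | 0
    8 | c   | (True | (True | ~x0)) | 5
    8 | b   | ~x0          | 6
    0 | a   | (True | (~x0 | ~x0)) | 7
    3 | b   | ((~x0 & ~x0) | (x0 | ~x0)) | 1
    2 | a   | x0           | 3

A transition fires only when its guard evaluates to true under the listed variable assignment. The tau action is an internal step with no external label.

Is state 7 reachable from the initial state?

Answer: REACHABLE

Working:
17 transition(s) survive guard evaluation.
Layer 0: {0}
Layer 1: {2,7}  total {0,2,7}
R = {0,2,7}
trace reaching 7: a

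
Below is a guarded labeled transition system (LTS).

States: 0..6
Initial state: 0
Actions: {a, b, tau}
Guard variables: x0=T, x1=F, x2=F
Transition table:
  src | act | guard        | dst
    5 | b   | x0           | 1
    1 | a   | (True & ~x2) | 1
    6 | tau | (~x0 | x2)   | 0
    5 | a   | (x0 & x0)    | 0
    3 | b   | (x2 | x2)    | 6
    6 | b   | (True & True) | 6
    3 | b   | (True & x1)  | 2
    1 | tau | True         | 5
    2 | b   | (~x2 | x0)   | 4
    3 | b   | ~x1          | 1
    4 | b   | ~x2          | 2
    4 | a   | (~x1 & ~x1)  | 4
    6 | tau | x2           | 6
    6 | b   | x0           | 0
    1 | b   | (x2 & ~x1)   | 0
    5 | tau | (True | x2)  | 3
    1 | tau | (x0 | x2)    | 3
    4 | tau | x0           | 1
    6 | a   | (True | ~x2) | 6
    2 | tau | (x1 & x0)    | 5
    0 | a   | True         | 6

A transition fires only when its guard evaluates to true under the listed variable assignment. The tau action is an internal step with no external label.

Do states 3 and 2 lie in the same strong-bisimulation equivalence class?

Bisimulation quotient by refinement:
  round 0: {{0,1,2,3,4,5,6}}
  round 1: {{0},{1},{2,3},{4,5},{6}}
  round 2: {{0},{1},{2},{3},{4},{5},{6}}
stable after 3 split(s): 7 block(s)
class of 3: {3}; class of 2: {2}

Answer: NOT BISIMILAR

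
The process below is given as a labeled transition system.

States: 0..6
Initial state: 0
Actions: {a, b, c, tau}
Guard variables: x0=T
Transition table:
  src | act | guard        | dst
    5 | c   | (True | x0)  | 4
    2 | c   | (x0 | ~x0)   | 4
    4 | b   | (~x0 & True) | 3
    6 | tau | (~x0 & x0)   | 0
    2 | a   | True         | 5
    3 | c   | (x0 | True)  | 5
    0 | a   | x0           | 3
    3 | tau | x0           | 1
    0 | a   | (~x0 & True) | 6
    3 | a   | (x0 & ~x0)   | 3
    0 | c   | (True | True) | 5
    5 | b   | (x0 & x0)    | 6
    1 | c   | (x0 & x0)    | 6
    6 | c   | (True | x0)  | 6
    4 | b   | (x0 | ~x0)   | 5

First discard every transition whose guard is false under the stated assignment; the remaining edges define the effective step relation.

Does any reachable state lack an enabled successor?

R = {0,1,3,4,5,6}
  0: a→3  c→5  [deg 2]
  1: c→6  [deg 1]
  3: c→5  tau→1  [deg 2]
  4: b→5  [deg 1]
  5: b→6  c→4  [deg 2]
  6: c→6  [deg 1]

Answer: DEADLOCK-FREE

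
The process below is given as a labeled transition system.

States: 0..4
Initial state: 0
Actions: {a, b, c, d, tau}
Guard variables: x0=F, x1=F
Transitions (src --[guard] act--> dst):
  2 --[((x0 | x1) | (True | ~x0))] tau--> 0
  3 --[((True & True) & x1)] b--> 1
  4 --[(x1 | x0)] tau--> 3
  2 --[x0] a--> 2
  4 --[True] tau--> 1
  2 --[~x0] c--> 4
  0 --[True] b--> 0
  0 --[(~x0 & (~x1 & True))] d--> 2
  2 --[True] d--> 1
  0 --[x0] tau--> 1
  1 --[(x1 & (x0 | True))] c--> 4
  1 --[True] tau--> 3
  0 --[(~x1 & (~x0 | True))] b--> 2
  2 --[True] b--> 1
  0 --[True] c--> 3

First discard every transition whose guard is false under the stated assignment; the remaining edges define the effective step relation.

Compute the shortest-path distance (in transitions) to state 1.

Answer: 2

Analysis:
BFS to 1:
  Layer 0: {0}
  Layer 1: {2,3}
  Layer 2: {1,4}
1 enters at depth 2; path b·b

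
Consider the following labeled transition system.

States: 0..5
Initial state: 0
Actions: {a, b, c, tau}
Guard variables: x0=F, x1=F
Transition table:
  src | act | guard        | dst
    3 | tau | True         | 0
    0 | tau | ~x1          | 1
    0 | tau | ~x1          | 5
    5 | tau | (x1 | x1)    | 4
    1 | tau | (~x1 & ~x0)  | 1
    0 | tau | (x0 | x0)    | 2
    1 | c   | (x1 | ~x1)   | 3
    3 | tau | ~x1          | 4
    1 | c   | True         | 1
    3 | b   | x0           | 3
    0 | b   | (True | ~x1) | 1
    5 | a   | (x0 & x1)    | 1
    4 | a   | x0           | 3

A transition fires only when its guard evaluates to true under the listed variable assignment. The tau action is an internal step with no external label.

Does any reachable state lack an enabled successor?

Answer: DEADLOCK at state 4

Analysis:
Reach set: {0,1,3,4,5}
  0: b→1  tau→1  tau→5  [3 out]
  1: c→1  c→3  tau→1  [3 out]
  3: tau→0  tau→4  [2 out]
  4: ∅  [no exit]
  5: ∅  [no exit]
witness 4: tau·c·tau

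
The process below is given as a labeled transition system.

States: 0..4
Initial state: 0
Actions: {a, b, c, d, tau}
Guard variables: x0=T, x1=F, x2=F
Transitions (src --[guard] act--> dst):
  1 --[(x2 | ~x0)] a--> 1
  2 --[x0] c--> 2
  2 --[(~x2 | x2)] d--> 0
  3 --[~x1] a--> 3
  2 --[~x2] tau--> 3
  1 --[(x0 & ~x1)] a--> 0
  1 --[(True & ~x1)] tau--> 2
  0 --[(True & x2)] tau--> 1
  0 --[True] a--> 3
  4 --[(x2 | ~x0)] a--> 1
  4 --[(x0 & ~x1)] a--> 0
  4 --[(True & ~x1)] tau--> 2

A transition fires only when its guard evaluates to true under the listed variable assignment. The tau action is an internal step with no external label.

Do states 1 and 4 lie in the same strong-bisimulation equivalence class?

Answer: BISIMILAR

Working:
Compute ~ classes (split until stable):
  π0 = {{0,1,2,3,4}}
  π1 = {{0,3},{1,4},{2}}
3 equivalence class(es) (converged in 2)
class of 1: {1,4}; class of 4: {1,4}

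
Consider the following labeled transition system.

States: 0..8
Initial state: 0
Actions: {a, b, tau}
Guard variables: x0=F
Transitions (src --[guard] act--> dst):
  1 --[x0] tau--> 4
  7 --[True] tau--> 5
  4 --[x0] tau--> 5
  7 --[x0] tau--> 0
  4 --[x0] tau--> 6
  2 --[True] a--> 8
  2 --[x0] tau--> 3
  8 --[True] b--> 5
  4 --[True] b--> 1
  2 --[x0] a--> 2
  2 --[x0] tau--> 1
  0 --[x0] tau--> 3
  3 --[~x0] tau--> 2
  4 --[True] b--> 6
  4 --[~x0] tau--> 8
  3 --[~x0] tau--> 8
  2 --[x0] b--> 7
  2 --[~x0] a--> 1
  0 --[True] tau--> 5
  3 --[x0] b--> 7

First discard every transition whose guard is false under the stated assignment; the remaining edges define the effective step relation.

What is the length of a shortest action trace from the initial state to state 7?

Answer: UNREACHABLE

Analysis:
Layered search for 7:
  depth 0: {0}
  depth 1: {5}
7 never appears.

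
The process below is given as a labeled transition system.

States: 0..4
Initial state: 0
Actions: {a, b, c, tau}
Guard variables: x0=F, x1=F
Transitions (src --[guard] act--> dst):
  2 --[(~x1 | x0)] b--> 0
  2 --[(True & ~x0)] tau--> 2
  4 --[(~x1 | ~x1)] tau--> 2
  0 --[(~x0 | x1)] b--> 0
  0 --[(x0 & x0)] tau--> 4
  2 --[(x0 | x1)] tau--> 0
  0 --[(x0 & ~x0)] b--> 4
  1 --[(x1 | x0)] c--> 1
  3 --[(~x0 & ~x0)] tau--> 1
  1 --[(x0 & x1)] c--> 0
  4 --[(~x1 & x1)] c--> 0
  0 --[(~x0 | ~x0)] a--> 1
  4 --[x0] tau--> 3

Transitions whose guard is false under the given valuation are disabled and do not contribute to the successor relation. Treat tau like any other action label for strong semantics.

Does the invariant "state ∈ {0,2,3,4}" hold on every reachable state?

Allowed set {0,2,3,4}
Reachable = {0,1}
  0: ok
  1: VIOLATES
reach 1 via a — violates

Answer: INVARIANT VIOLATED at state 1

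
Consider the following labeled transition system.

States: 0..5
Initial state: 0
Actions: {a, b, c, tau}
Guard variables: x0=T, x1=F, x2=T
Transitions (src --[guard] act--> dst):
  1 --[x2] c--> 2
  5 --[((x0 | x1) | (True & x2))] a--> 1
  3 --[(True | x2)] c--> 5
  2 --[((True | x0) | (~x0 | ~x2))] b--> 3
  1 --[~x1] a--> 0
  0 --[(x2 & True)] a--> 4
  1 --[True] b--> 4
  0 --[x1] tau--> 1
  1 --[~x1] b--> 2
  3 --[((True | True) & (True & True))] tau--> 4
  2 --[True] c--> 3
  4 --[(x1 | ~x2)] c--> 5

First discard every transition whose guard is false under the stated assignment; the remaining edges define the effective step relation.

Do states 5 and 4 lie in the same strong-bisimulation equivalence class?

Bisimulation quotient by refinement:
  P[0] = {{0,1,2,3,4,5}}
  P[1] = {{0,5},{1},{2},{3},{4}}
  P[2] = {{0},{1},{2},{3},{4},{5}}
6 equivalence class(es) (converged in 3)
5∈{5}, 4∈{4}

Answer: NOT BISIMILAR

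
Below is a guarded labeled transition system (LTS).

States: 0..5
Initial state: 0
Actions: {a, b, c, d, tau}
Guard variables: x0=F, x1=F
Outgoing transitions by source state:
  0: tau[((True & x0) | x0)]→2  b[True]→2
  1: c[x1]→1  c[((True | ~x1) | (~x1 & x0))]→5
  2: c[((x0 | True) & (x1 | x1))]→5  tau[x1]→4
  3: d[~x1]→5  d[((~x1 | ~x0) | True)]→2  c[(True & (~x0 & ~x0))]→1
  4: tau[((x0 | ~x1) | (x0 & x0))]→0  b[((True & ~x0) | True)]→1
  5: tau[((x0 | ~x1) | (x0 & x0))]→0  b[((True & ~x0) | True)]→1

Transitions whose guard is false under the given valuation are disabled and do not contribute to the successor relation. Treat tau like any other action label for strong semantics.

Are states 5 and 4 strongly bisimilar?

Answer: BISIMILAR

Working:
Refine partition for ~:
  P[0] = {{0,1,2,3,4,5}}
  P[1] = {{0},{1},{2},{3},{4,5}}
Fixed point at round 2; 5 class(es).
class of 5: {4,5}; class of 4: {4,5}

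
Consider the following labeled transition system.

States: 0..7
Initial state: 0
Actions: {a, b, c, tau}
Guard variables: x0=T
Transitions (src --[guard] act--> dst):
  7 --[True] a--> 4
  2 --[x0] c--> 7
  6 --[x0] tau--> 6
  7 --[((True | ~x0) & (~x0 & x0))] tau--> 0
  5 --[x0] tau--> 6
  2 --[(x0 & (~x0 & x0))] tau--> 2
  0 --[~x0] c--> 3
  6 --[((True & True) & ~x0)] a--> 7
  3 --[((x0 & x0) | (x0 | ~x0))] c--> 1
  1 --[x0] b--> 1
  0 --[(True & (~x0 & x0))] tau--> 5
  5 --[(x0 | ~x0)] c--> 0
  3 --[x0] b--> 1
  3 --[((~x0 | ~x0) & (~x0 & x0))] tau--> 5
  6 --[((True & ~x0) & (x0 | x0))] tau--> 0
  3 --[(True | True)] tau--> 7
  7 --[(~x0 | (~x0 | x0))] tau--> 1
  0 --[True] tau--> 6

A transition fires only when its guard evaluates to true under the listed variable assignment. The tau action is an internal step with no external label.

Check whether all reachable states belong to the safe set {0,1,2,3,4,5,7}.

Inv-set: {0,1,2,3,4,5,7}
R = {0,6}
  0: ok
  6: outside
reach 6 via tau — violates

Answer: INVARIANT VIOLATED at state 6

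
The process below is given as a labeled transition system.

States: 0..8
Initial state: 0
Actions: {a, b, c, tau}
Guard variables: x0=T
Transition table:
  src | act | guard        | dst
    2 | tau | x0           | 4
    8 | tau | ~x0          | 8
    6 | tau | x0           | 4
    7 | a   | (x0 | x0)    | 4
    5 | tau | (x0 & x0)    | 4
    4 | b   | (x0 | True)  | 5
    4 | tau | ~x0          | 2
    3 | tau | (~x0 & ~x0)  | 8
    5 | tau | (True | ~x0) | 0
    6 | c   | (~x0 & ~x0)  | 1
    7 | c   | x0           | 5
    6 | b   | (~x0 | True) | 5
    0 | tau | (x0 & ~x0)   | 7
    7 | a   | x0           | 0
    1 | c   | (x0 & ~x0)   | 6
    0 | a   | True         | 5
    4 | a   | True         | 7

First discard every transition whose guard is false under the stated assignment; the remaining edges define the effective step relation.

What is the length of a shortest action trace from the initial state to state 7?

Answer: 3

Analysis:
Breadth-first toward 7:
  L0 = {0}
  L1 = {5}
  L2 = {4}
  L3 = {7}
first hit 7 at d=3 via a·tau·a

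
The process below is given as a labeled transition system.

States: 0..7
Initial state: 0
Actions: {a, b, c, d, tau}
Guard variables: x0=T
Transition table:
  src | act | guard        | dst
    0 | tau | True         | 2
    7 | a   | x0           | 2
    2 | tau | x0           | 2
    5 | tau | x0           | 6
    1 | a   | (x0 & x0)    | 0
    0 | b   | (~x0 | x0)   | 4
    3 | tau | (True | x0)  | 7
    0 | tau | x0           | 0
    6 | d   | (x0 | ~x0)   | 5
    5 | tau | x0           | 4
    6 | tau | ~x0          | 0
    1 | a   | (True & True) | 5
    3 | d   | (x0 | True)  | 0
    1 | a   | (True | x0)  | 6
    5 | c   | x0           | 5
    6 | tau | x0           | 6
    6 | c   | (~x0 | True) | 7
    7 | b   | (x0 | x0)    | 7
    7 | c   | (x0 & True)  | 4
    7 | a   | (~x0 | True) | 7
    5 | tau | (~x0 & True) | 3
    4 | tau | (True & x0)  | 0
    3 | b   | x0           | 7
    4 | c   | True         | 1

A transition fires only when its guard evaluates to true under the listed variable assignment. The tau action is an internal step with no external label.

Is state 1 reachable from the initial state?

Answer: REACHABLE

Trace:
After dropping false guards: 22 live edges.
L0 = {0}
L1 = {2,4}  cumulative {0,2,4}
L2 = {1}  cumulative {0,1,2,4}
L3 = {5,6}  cumulative {0,1,2,4,5,6}
L4 = {7}  cumulative {0,1,2,4,5,6,7}
Reach set: {0,1,2,4,5,6,7}
Path to 1: b·c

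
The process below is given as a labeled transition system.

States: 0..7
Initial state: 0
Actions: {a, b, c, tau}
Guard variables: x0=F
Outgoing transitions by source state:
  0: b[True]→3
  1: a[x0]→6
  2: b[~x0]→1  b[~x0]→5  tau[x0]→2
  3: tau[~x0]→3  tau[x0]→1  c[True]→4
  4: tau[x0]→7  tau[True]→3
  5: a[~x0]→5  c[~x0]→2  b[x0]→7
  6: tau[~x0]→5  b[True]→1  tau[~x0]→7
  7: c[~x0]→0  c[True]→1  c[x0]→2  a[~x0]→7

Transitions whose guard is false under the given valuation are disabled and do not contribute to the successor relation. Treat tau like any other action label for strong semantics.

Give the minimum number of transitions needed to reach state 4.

Answer: 2

Trace:
Layered search for 4:
  depth 0: {0}
  depth 1: {3}
  depth 2: {4}
depth(4)=2, e.g. b·c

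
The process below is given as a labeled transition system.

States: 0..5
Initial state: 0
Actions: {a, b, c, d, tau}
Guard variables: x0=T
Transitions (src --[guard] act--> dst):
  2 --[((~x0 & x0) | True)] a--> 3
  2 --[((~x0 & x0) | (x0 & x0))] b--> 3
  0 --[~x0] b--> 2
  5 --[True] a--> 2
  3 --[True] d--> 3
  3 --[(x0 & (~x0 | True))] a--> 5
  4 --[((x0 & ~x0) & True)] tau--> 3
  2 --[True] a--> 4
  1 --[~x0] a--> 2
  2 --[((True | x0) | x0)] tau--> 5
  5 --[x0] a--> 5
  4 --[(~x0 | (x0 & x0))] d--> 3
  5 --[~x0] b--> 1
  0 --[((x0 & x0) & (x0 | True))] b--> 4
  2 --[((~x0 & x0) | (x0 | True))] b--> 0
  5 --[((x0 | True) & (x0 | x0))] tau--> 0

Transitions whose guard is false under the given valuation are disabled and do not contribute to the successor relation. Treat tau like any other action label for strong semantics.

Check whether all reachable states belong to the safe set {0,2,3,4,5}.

Inv-set: {0,2,3,4,5}
Reachable = {0,2,3,4,5}
  0: ✓
  2: ✓
  3: ✓
  4: ✓
  5: ✓

Answer: INVARIANT HOLDS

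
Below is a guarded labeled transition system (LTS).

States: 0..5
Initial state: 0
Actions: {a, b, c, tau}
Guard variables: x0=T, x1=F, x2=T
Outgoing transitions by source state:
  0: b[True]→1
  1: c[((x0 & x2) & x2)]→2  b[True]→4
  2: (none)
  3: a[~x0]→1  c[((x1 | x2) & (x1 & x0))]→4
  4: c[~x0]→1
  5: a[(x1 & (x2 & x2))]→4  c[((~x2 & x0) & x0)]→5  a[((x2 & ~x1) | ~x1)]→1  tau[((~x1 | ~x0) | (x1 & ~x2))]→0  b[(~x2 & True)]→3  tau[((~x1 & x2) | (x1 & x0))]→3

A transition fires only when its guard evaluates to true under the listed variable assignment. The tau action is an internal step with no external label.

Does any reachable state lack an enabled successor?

Answer: DEADLOCK at state 2

Analysis:
R = {0,1,2,4}
  0: b→1  [deg 1]
  1: b→4  c→2  [deg 2]
  2: ∅  [deadlock]
  4: ∅  [deadlock]
Path to 2: b·c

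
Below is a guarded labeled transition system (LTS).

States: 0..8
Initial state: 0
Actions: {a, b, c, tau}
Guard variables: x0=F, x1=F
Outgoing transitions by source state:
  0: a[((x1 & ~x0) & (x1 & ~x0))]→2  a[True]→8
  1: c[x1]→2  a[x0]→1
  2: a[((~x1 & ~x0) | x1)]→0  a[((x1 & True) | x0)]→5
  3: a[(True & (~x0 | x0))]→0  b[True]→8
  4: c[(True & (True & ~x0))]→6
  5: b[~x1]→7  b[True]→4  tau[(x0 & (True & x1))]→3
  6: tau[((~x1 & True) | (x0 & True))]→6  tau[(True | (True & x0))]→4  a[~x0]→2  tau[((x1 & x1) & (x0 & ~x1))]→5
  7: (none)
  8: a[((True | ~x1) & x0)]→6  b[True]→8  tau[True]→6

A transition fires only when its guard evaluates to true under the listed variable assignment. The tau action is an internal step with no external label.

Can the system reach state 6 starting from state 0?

Guard filter leaves 12 enabled edge(s).
L0 = {0}
L1 = {8}  total {0,8}
L2 = {6}  total {0,6,8}
L3 = {2,4}  total {0,2,4,6,8}
Reach set: {0,2,4,6,8}
trace reaching 6: a·tau

Answer: REACHABLE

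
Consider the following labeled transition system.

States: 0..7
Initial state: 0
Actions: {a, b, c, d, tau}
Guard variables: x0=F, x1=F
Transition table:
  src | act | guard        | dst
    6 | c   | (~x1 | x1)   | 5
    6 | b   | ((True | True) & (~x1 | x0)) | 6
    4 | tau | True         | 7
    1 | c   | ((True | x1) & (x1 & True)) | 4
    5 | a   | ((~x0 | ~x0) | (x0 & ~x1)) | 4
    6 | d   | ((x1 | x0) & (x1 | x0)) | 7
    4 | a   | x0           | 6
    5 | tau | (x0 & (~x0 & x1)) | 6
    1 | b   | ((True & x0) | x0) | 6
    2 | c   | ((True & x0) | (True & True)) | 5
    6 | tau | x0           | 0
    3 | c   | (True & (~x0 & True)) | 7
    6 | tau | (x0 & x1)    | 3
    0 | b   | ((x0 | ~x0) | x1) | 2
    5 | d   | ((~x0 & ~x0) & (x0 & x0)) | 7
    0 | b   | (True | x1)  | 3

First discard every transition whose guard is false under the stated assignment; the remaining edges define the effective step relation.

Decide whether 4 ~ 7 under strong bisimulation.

Bisimulation quotient by refinement:
  P[0] = {{0,1,2,3,4,5,6,7}}
  P[1] = {{0},{1,7},{2,3},{4},{5},{6}}
  P[2] = {{0},{1,7},{2},{3},{4},{5},{6}}
stable after 3 split(s): 7 block(s)
class of 4: {4}; class of 7: {1,7}

Answer: NOT BISIMILAR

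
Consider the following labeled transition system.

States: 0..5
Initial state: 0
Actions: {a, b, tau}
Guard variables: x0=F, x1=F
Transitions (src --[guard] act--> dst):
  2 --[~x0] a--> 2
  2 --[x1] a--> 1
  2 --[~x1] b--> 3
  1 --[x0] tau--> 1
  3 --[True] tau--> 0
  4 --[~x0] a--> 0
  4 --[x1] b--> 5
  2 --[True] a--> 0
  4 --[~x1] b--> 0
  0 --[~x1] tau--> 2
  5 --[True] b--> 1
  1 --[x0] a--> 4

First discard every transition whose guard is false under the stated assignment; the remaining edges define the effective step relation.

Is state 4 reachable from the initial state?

Answer: UNREACHABLE

Analysis:
After dropping false guards: 8 live edges.
L0 = {0}
L1 = {2}  cumulative {0,2}
L2 = {3}  cumulative {0,2,3}
R = {0,2,3}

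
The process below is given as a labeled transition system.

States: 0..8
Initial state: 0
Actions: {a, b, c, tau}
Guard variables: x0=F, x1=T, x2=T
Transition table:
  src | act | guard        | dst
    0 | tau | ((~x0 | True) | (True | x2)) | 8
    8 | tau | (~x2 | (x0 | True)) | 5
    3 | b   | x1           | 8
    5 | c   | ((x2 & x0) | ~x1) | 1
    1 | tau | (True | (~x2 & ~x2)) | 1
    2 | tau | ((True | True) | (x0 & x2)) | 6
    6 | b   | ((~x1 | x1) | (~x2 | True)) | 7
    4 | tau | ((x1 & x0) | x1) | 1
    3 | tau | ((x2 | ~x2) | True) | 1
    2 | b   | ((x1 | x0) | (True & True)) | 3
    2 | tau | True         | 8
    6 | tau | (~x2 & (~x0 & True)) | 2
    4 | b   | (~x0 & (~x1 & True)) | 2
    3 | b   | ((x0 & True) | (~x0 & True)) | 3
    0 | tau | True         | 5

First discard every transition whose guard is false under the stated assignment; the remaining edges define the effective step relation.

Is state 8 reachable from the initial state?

Guard filter leaves 12 enabled edge(s).
depth 0: {0}
depth 1: {5,8}  total {0,5,8}
Reach set: {0,5,8}
trace reaching 8: tau

Answer: REACHABLE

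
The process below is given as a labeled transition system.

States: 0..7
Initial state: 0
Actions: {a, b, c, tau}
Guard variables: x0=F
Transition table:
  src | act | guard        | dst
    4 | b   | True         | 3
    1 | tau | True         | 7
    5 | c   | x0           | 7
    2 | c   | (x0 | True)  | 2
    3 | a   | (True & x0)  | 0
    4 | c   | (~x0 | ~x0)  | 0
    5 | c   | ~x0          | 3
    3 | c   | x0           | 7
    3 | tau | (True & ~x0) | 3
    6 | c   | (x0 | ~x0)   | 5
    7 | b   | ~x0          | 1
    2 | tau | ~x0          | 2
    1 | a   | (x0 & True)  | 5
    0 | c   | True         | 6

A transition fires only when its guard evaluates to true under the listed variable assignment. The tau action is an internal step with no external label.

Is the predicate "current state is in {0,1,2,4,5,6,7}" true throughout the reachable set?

Answer: INVARIANT VIOLATED at state 3

Analysis:
Inv-set: {0,1,2,4,5,6,7}
R = {0,3,5,6}
  0: safe
  3: ✗ unsafe
  5: safe
  6: safe
witness against invariant: c·c·c → 3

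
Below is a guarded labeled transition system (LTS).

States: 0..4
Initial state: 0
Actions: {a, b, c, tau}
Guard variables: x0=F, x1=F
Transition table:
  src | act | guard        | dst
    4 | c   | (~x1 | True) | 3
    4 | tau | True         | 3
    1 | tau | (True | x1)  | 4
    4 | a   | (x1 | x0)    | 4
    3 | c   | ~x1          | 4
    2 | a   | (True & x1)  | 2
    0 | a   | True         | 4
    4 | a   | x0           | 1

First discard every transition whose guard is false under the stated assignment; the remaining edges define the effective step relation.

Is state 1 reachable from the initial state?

Guard filter leaves 5 enabled edge(s).
depth 0: {0}
depth 1: {4}  cumulative {0,4}
depth 2: {3}  cumulative {0,3,4}
R = {0,3,4}

Answer: UNREACHABLE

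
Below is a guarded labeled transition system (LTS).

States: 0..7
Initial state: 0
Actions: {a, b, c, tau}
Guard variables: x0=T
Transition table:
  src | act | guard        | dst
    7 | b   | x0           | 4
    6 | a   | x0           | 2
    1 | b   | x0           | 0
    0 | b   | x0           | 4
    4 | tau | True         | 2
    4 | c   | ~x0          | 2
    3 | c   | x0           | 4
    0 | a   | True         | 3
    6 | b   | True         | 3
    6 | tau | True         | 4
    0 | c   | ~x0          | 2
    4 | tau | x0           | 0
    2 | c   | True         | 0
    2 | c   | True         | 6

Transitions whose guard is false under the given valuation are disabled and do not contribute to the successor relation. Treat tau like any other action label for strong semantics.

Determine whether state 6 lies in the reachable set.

Guard filter leaves 12 enabled edge(s).
depth 0: {0}
depth 1: {3,4}  total {0,3,4}
depth 2: {2}  total {0,2,3,4}
depth 3: {6}  total {0,2,3,4,6}
R = {0,2,3,4,6}
Path to 6: b·tau·c

Answer: REACHABLE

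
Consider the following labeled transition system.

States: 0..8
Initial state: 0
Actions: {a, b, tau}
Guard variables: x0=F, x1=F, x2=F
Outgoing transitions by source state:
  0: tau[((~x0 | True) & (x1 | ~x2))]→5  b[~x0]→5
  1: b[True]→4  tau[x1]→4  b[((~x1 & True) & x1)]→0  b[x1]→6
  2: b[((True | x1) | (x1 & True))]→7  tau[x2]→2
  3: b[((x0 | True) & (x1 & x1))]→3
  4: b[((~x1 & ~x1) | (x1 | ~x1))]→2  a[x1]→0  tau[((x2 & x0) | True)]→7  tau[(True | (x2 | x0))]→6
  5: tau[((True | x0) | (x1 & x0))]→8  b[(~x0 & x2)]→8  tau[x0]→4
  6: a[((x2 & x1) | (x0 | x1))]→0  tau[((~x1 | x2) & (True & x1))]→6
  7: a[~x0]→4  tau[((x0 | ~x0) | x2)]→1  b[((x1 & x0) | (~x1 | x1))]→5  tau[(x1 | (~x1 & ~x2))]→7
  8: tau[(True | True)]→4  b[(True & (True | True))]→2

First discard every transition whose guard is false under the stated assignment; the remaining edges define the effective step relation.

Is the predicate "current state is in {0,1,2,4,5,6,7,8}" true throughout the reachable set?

Safe = {0,1,2,4,5,6,7,8}
Reach set: {0,1,2,4,5,6,7,8}
  0: ✓
  1: ✓
  2: ✓
  4: ✓
  5: ✓
  6: ✓
  7: ✓
  8: ✓

Answer: INVARIANT HOLDS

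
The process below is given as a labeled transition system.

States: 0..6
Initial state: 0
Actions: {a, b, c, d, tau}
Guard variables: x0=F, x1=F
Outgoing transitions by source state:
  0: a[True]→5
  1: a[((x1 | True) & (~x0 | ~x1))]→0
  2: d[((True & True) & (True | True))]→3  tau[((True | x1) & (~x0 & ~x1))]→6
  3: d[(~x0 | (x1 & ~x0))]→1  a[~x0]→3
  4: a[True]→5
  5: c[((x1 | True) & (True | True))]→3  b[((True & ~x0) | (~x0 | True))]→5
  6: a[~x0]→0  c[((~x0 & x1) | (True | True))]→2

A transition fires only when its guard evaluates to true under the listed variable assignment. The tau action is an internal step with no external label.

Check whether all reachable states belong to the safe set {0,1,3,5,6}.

Answer: INVARIANT HOLDS

Working:
Allowed set {0,1,3,5,6}
R = {0,1,3,5}
  0: ✓
  1: ✓
  3: ✓
  5: ✓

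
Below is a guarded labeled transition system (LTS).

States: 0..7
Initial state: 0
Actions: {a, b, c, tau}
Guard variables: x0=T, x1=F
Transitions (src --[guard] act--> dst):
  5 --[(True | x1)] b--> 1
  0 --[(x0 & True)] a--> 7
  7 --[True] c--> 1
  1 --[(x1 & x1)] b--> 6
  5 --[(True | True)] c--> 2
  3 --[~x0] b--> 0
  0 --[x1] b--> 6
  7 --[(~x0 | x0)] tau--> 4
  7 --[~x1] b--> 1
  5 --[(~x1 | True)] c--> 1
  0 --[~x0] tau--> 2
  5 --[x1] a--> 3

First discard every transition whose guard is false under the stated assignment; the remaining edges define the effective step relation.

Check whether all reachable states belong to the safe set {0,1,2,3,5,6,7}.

Answer: INVARIANT VIOLATED at state 4

Trace:
Safe = {0,1,2,3,5,6,7}
Reachable = {0,1,4,7}
  0: ✓
  1: ✓
  4: ✗ unsafe
  7: ✓
witness against invariant: a·tau → 4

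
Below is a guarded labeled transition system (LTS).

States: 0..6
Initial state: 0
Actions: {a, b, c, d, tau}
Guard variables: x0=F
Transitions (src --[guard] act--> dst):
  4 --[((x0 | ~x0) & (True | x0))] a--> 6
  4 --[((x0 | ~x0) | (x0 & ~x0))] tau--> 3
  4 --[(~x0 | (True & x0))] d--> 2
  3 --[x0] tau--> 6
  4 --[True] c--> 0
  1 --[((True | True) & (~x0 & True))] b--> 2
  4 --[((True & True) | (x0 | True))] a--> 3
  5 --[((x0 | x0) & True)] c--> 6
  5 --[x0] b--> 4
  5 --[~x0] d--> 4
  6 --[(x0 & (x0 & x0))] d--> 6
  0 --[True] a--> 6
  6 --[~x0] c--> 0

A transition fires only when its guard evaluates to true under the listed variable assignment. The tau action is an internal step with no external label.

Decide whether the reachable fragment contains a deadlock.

Reachable = {0,6}
  0: a→6  [1 exit(s)]
  6: c→0  [1 exit(s)]

Answer: DEADLOCK-FREE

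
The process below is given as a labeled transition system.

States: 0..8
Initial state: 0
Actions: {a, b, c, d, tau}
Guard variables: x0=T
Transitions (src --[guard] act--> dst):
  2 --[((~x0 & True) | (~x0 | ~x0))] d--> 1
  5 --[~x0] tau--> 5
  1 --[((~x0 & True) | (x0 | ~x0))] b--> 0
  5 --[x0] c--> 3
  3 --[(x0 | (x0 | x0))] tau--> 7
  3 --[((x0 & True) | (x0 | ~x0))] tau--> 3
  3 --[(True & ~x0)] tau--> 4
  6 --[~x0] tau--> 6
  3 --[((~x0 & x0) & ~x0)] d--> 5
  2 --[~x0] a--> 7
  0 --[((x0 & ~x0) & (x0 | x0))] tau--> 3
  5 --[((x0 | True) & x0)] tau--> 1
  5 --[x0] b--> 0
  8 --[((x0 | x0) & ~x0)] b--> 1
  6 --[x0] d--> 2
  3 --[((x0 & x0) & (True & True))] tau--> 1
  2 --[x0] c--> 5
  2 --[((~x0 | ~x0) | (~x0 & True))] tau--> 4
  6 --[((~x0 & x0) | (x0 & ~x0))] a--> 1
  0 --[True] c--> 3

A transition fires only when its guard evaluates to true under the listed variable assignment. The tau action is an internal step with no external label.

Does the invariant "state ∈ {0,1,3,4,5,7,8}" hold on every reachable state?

Allowed set {0,1,3,4,5,7,8}
Reach set: {0,1,3,7}
  0: ✓
  1: ✓
  3: ✓
  7: ✓

Answer: INVARIANT HOLDS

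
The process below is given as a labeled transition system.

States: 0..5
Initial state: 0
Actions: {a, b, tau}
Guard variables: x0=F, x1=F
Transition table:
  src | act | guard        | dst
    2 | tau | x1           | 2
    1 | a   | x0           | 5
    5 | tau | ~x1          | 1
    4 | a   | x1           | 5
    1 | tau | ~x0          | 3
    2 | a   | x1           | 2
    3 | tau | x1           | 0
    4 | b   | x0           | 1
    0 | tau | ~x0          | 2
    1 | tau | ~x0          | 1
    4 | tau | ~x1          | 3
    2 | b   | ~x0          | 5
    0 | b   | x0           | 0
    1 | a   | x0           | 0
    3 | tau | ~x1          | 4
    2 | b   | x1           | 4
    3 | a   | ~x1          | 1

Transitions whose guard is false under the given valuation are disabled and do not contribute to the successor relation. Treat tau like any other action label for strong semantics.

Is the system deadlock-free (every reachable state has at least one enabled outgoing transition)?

Answer: DEADLOCK-FREE

Trace:
R = {0,1,2,3,4,5}
  0: tau→2  [1 exit(s)]
  1: tau→1  tau→3  [2 exit(s)]
  2: b→5  [1 exit(s)]
  3: a→1  tau→4  [2 exit(s)]
  4: tau→3  [1 exit(s)]
  5: tau→1  [1 exit(s)]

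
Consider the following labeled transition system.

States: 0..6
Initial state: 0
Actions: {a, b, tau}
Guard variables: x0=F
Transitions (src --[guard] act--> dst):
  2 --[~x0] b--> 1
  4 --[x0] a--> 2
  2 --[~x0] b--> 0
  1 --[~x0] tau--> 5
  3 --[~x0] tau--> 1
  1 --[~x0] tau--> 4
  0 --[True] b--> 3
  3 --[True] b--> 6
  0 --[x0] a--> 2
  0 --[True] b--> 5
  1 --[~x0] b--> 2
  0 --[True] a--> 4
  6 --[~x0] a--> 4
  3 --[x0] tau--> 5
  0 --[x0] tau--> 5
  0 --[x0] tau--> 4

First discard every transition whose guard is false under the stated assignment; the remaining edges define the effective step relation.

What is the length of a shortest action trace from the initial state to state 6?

Answer: 2

Analysis:
BFS to 6:
  depth 0: {0}
  depth 1: {3,4,5}
  depth 2: {1,6}
6 enters at depth 2; path b·b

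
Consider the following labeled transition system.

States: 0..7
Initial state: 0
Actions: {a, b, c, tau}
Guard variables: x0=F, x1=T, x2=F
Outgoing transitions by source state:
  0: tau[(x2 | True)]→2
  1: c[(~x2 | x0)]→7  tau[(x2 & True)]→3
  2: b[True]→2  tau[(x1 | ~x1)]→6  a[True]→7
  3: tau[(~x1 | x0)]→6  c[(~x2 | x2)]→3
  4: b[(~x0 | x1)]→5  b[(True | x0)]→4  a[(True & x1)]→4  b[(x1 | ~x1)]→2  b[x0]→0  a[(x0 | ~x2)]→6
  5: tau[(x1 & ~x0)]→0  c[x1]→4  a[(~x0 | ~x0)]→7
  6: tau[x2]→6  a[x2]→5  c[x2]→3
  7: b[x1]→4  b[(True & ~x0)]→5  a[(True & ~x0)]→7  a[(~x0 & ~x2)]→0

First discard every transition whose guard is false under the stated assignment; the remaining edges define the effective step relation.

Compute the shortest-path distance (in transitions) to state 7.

Answer: 2

Working:
BFS to 7:
  depth 0: {0}
  depth 1: {2}
  depth 2: {6,7}
depth(7)=2, e.g. tau·a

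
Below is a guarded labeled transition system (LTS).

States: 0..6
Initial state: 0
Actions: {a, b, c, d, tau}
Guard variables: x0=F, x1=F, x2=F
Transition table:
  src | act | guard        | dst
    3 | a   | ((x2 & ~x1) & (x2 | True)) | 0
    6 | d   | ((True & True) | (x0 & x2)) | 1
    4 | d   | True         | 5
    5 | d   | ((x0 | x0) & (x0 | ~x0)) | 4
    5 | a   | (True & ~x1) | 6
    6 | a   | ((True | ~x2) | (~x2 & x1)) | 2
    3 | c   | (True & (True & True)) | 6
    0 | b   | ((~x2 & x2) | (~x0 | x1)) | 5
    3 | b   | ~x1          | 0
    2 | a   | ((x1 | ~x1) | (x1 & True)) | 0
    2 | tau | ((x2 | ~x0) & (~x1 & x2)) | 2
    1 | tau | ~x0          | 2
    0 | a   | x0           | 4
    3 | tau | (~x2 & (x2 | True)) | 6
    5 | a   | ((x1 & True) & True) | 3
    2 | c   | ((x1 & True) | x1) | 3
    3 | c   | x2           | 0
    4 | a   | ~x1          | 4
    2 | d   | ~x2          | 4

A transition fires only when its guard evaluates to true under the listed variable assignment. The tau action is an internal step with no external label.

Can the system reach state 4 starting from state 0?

Guard filter leaves 12 enabled edge(s).
Layer 0: {0}
Layer 1: {5}  total {0,5}
Layer 2: {6}  total {0,5,6}
Layer 3: {1,2}  total {0,1,2,5,6}
Layer 4: {4}  total {0,1,2,4,5,6}
R = {0,1,2,4,5,6}
trace reaching 4: b·a·a·d

Answer: REACHABLE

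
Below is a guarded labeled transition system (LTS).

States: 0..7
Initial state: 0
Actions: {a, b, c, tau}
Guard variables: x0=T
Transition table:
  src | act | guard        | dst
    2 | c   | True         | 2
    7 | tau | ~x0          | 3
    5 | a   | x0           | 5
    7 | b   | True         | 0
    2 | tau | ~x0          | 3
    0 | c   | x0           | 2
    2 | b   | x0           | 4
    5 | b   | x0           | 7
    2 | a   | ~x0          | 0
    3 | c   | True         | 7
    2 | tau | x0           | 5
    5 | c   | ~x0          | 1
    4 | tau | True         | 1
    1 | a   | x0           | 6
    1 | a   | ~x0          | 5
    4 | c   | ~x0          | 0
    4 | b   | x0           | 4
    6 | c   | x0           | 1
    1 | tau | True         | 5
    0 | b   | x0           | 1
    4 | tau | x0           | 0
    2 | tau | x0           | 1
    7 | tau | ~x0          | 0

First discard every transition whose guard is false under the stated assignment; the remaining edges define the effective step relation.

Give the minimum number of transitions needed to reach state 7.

Answer: 3

Analysis:
BFS to 7:
  Layer 0: {0}
  Layer 1: {1,2}
  Layer 2: {4,5,6}
  Layer 3: {7}
depth(7)=3, e.g. b·tau·b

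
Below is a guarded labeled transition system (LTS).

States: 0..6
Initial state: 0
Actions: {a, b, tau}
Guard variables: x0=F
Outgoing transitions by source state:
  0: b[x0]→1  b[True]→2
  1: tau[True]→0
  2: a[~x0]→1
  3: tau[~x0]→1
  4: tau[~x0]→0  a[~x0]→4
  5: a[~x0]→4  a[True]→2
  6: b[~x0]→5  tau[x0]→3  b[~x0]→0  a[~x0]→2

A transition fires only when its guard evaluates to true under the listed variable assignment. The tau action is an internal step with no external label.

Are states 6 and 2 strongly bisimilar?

Compute ~ classes (split until stable):
  round 0: {{0,1,2,3,4,5,6}}
  round 1: {{0},{1,3},{2,5},{4},{6}}
  round 2: {{0},{1},{2},{3},{4},{5},{6}}
7 equivalence class(es) (converged in 3)
class of 6: {6}; class of 2: {2}

Answer: NOT BISIMILAR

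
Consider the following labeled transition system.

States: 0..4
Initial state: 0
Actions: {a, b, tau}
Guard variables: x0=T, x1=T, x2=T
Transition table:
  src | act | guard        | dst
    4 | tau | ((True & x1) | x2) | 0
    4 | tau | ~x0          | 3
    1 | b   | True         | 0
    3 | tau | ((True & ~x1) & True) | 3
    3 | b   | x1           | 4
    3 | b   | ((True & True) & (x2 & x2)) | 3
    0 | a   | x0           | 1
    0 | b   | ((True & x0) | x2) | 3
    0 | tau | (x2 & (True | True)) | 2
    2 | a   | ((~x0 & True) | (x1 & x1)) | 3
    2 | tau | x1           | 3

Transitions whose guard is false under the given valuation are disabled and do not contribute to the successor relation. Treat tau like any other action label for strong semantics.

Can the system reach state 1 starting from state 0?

Answer: REACHABLE

Working:
Guard filter leaves 9 enabled edge(s).
depth 0: {0}
depth 1: {1,2,3}  cumulative {0,1,2,3}
depth 2: {4}  cumulative {0,1,2,3,4}
Reachable = {0,1,2,3,4}
witness 1: a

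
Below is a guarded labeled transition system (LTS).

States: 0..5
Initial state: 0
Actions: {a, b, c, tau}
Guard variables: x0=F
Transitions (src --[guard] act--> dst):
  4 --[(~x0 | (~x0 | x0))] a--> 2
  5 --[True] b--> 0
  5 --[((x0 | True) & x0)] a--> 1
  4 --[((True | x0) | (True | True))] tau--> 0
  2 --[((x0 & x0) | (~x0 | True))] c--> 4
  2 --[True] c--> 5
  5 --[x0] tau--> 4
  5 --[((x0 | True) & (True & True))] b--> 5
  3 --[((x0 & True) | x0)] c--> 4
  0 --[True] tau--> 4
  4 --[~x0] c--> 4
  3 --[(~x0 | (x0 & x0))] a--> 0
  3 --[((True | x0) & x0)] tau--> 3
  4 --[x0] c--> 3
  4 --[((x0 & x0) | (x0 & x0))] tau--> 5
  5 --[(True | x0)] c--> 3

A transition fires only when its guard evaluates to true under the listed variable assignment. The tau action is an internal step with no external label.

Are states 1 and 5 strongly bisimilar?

Answer: NOT BISIMILAR

Analysis:
Refine partition for ~:
  P[0] = {{0,1,2,3,4,5}}
  P[1] = {{0},{1},{2},{3},{4},{5}}
6 equivalence class(es) (converged in 2)
1∈{1}, 5∈{5}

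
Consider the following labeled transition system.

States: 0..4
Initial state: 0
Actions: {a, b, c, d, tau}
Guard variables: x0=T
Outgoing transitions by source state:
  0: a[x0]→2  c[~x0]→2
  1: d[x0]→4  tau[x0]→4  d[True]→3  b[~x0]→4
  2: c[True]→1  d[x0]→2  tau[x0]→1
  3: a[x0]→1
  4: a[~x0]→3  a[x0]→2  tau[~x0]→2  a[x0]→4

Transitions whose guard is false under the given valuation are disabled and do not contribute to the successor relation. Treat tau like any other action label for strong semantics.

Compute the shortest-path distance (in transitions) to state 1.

Answer: 2

Trace:
Layered search for 1:
  L0 = {0}
  L1 = {2}
  L2 = {1}
1 enters at depth 2; path a·c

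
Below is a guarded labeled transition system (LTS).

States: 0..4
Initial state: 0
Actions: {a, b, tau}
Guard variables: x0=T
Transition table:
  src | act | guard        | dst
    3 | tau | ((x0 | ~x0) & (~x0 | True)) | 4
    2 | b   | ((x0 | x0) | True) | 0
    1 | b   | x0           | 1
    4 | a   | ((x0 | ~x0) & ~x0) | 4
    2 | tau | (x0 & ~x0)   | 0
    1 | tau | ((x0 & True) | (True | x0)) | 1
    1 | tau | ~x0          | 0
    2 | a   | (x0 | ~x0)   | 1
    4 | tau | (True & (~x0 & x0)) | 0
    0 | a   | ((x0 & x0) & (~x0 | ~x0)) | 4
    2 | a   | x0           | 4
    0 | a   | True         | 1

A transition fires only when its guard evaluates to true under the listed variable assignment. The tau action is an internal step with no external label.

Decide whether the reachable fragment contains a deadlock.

Answer: DEADLOCK-FREE

Working:
R = {0,1}
  0: a→1  [deg 1]
  1: b→1  tau→1  [deg 2]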